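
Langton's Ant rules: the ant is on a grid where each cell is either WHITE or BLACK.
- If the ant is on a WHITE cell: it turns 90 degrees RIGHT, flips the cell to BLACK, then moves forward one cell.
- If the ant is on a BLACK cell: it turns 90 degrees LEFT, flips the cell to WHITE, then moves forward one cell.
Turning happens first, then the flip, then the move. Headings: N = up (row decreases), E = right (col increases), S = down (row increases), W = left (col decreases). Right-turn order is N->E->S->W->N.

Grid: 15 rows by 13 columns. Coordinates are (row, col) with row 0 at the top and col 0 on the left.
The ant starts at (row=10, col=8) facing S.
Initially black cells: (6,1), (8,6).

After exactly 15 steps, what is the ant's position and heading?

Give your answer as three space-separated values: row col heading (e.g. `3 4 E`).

Step 1: on WHITE (10,8): turn R to W, flip to black, move to (10,7). |black|=3
Step 2: on WHITE (10,7): turn R to N, flip to black, move to (9,7). |black|=4
Step 3: on WHITE (9,7): turn R to E, flip to black, move to (9,8). |black|=5
Step 4: on WHITE (9,8): turn R to S, flip to black, move to (10,8). |black|=6
Step 5: on BLACK (10,8): turn L to E, flip to white, move to (10,9). |black|=5
Step 6: on WHITE (10,9): turn R to S, flip to black, move to (11,9). |black|=6
Step 7: on WHITE (11,9): turn R to W, flip to black, move to (11,8). |black|=7
Step 8: on WHITE (11,8): turn R to N, flip to black, move to (10,8). |black|=8
Step 9: on WHITE (10,8): turn R to E, flip to black, move to (10,9). |black|=9
Step 10: on BLACK (10,9): turn L to N, flip to white, move to (9,9). |black|=8
Step 11: on WHITE (9,9): turn R to E, flip to black, move to (9,10). |black|=9
Step 12: on WHITE (9,10): turn R to S, flip to black, move to (10,10). |black|=10
Step 13: on WHITE (10,10): turn R to W, flip to black, move to (10,9). |black|=11
Step 14: on WHITE (10,9): turn R to N, flip to black, move to (9,9). |black|=12
Step 15: on BLACK (9,9): turn L to W, flip to white, move to (9,8). |black|=11

Answer: 9 8 W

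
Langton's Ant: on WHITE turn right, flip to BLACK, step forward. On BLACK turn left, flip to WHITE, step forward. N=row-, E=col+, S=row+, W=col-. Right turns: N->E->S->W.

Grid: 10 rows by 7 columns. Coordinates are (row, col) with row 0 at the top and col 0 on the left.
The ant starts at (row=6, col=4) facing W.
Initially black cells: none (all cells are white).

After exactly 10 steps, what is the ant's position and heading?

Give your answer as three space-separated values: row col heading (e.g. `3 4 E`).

Answer: 7 5 E

Derivation:
Step 1: on WHITE (6,4): turn R to N, flip to black, move to (5,4). |black|=1
Step 2: on WHITE (5,4): turn R to E, flip to black, move to (5,5). |black|=2
Step 3: on WHITE (5,5): turn R to S, flip to black, move to (6,5). |black|=3
Step 4: on WHITE (6,5): turn R to W, flip to black, move to (6,4). |black|=4
Step 5: on BLACK (6,4): turn L to S, flip to white, move to (7,4). |black|=3
Step 6: on WHITE (7,4): turn R to W, flip to black, move to (7,3). |black|=4
Step 7: on WHITE (7,3): turn R to N, flip to black, move to (6,3). |black|=5
Step 8: on WHITE (6,3): turn R to E, flip to black, move to (6,4). |black|=6
Step 9: on WHITE (6,4): turn R to S, flip to black, move to (7,4). |black|=7
Step 10: on BLACK (7,4): turn L to E, flip to white, move to (7,5). |black|=6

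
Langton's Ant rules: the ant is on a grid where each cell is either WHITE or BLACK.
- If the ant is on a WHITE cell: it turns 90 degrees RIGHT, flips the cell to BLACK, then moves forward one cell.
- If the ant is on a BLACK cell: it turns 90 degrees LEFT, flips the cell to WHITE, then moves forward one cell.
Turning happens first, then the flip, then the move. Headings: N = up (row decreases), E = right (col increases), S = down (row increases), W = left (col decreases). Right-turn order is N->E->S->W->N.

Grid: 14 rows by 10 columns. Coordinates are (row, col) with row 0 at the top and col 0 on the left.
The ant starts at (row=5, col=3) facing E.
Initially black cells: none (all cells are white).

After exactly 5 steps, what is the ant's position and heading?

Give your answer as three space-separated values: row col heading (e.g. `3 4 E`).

Step 1: on WHITE (5,3): turn R to S, flip to black, move to (6,3). |black|=1
Step 2: on WHITE (6,3): turn R to W, flip to black, move to (6,2). |black|=2
Step 3: on WHITE (6,2): turn R to N, flip to black, move to (5,2). |black|=3
Step 4: on WHITE (5,2): turn R to E, flip to black, move to (5,3). |black|=4
Step 5: on BLACK (5,3): turn L to N, flip to white, move to (4,3). |black|=3

Answer: 4 3 N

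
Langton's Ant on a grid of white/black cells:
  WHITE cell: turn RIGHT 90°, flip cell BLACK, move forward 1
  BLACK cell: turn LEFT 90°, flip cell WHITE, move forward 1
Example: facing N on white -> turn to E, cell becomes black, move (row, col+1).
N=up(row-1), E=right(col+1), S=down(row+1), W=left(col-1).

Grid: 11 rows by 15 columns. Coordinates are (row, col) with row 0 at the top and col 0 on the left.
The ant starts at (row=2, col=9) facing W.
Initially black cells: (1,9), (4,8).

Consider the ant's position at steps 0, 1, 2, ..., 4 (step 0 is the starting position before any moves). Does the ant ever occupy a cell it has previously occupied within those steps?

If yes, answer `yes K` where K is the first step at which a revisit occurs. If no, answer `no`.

Step 1: on WHITE (2,9): turn R to N, flip to black, move to (1,9). |black|=3 — new cell
Step 2: on BLACK (1,9): turn L to W, flip to white, move to (1,8). |black|=2 — new cell
Step 3: on WHITE (1,8): turn R to N, flip to black, move to (0,8). |black|=3 — new cell
Step 4: on WHITE (0,8): turn R to E, flip to black, move to (0,9). |black|=4 — new cell
No revisit within 4 steps.

Answer: no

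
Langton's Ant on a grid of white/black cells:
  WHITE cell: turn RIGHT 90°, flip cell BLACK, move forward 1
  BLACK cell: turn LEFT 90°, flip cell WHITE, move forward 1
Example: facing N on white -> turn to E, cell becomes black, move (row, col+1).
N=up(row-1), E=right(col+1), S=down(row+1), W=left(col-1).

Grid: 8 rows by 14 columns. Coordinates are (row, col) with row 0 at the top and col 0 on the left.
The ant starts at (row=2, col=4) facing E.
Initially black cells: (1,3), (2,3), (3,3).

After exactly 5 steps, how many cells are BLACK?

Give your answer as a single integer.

Step 1: on WHITE (2,4): turn R to S, flip to black, move to (3,4). |black|=4
Step 2: on WHITE (3,4): turn R to W, flip to black, move to (3,3). |black|=5
Step 3: on BLACK (3,3): turn L to S, flip to white, move to (4,3). |black|=4
Step 4: on WHITE (4,3): turn R to W, flip to black, move to (4,2). |black|=5
Step 5: on WHITE (4,2): turn R to N, flip to black, move to (3,2). |black|=6

Answer: 6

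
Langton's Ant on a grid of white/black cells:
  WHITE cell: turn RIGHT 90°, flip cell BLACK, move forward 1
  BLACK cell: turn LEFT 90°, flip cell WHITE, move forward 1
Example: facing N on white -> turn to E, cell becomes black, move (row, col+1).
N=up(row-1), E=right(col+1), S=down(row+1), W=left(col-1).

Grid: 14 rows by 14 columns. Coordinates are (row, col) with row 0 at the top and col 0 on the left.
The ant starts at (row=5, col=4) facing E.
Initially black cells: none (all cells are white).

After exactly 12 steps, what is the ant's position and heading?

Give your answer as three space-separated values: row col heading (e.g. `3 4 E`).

Step 1: on WHITE (5,4): turn R to S, flip to black, move to (6,4). |black|=1
Step 2: on WHITE (6,4): turn R to W, flip to black, move to (6,3). |black|=2
Step 3: on WHITE (6,3): turn R to N, flip to black, move to (5,3). |black|=3
Step 4: on WHITE (5,3): turn R to E, flip to black, move to (5,4). |black|=4
Step 5: on BLACK (5,4): turn L to N, flip to white, move to (4,4). |black|=3
Step 6: on WHITE (4,4): turn R to E, flip to black, move to (4,5). |black|=4
Step 7: on WHITE (4,5): turn R to S, flip to black, move to (5,5). |black|=5
Step 8: on WHITE (5,5): turn R to W, flip to black, move to (5,4). |black|=6
Step 9: on WHITE (5,4): turn R to N, flip to black, move to (4,4). |black|=7
Step 10: on BLACK (4,4): turn L to W, flip to white, move to (4,3). |black|=6
Step 11: on WHITE (4,3): turn R to N, flip to black, move to (3,3). |black|=7
Step 12: on WHITE (3,3): turn R to E, flip to black, move to (3,4). |black|=8

Answer: 3 4 E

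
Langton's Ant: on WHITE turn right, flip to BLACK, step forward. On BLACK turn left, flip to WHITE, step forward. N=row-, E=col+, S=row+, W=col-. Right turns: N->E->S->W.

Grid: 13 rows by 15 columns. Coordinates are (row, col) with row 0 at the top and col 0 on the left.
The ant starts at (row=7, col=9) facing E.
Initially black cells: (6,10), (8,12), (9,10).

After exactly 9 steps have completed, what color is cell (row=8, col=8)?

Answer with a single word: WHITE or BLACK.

Answer: BLACK

Derivation:
Step 1: on WHITE (7,9): turn R to S, flip to black, move to (8,9). |black|=4
Step 2: on WHITE (8,9): turn R to W, flip to black, move to (8,8). |black|=5
Step 3: on WHITE (8,8): turn R to N, flip to black, move to (7,8). |black|=6
Step 4: on WHITE (7,8): turn R to E, flip to black, move to (7,9). |black|=7
Step 5: on BLACK (7,9): turn L to N, flip to white, move to (6,9). |black|=6
Step 6: on WHITE (6,9): turn R to E, flip to black, move to (6,10). |black|=7
Step 7: on BLACK (6,10): turn L to N, flip to white, move to (5,10). |black|=6
Step 8: on WHITE (5,10): turn R to E, flip to black, move to (5,11). |black|=7
Step 9: on WHITE (5,11): turn R to S, flip to black, move to (6,11). |black|=8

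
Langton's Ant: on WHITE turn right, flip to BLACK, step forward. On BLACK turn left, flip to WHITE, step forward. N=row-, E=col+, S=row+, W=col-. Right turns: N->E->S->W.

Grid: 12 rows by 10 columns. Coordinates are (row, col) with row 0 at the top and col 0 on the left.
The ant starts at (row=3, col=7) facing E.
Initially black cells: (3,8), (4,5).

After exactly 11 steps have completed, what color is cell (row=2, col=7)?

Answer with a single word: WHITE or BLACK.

Step 1: on WHITE (3,7): turn R to S, flip to black, move to (4,7). |black|=3
Step 2: on WHITE (4,7): turn R to W, flip to black, move to (4,6). |black|=4
Step 3: on WHITE (4,6): turn R to N, flip to black, move to (3,6). |black|=5
Step 4: on WHITE (3,6): turn R to E, flip to black, move to (3,7). |black|=6
Step 5: on BLACK (3,7): turn L to N, flip to white, move to (2,7). |black|=5
Step 6: on WHITE (2,7): turn R to E, flip to black, move to (2,8). |black|=6
Step 7: on WHITE (2,8): turn R to S, flip to black, move to (3,8). |black|=7
Step 8: on BLACK (3,8): turn L to E, flip to white, move to (3,9). |black|=6
Step 9: on WHITE (3,9): turn R to S, flip to black, move to (4,9). |black|=7
Step 10: on WHITE (4,9): turn R to W, flip to black, move to (4,8). |black|=8
Step 11: on WHITE (4,8): turn R to N, flip to black, move to (3,8). |black|=9

Answer: BLACK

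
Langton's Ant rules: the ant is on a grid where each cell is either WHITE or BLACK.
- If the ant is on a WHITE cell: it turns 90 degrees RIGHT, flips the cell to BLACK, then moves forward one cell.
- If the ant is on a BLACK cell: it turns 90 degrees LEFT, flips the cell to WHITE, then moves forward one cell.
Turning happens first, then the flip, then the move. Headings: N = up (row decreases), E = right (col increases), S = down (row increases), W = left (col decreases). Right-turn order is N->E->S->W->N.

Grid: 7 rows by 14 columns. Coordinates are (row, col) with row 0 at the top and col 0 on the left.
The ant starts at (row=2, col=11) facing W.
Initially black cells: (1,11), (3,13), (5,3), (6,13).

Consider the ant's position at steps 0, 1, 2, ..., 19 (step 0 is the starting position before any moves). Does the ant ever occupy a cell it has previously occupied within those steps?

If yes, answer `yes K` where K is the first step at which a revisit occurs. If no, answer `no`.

Step 1: on WHITE (2,11): turn R to N, flip to black, move to (1,11). |black|=5 — new cell
Step 2: on BLACK (1,11): turn L to W, flip to white, move to (1,10). |black|=4 — new cell
Step 3: on WHITE (1,10): turn R to N, flip to black, move to (0,10). |black|=5 — new cell
Step 4: on WHITE (0,10): turn R to E, flip to black, move to (0,11). |black|=6 — new cell
Step 5: on WHITE (0,11): turn R to S, flip to black, move to (1,11). |black|=7 — REVISIT

Answer: yes 5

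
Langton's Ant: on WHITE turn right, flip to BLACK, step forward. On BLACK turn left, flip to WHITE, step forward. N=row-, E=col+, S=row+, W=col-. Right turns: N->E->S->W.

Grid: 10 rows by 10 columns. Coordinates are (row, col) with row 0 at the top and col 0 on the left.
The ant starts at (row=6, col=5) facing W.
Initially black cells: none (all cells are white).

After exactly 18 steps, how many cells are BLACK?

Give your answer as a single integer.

Answer: 6

Derivation:
Step 1: on WHITE (6,5): turn R to N, flip to black, move to (5,5). |black|=1
Step 2: on WHITE (5,5): turn R to E, flip to black, move to (5,6). |black|=2
Step 3: on WHITE (5,6): turn R to S, flip to black, move to (6,6). |black|=3
Step 4: on WHITE (6,6): turn R to W, flip to black, move to (6,5). |black|=4
Step 5: on BLACK (6,5): turn L to S, flip to white, move to (7,5). |black|=3
Step 6: on WHITE (7,5): turn R to W, flip to black, move to (7,4). |black|=4
Step 7: on WHITE (7,4): turn R to N, flip to black, move to (6,4). |black|=5
Step 8: on WHITE (6,4): turn R to E, flip to black, move to (6,5). |black|=6
Step 9: on WHITE (6,5): turn R to S, flip to black, move to (7,5). |black|=7
Step 10: on BLACK (7,5): turn L to E, flip to white, move to (7,6). |black|=6
Step 11: on WHITE (7,6): turn R to S, flip to black, move to (8,6). |black|=7
Step 12: on WHITE (8,6): turn R to W, flip to black, move to (8,5). |black|=8
Step 13: on WHITE (8,5): turn R to N, flip to black, move to (7,5). |black|=9
Step 14: on WHITE (7,5): turn R to E, flip to black, move to (7,6). |black|=10
Step 15: on BLACK (7,6): turn L to N, flip to white, move to (6,6). |black|=9
Step 16: on BLACK (6,6): turn L to W, flip to white, move to (6,5). |black|=8
Step 17: on BLACK (6,5): turn L to S, flip to white, move to (7,5). |black|=7
Step 18: on BLACK (7,5): turn L to E, flip to white, move to (7,6). |black|=6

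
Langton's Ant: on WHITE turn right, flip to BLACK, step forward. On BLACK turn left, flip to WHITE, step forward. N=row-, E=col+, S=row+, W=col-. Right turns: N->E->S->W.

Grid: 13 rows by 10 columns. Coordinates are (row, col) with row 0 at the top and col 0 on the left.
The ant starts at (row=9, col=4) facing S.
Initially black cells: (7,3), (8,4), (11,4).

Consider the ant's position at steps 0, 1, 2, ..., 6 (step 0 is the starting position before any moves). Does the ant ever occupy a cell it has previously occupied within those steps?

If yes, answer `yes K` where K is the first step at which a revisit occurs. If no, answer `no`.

Answer: no

Derivation:
Step 1: on WHITE (9,4): turn R to W, flip to black, move to (9,3). |black|=4 — new cell
Step 2: on WHITE (9,3): turn R to N, flip to black, move to (8,3). |black|=5 — new cell
Step 3: on WHITE (8,3): turn R to E, flip to black, move to (8,4). |black|=6 — new cell
Step 4: on BLACK (8,4): turn L to N, flip to white, move to (7,4). |black|=5 — new cell
Step 5: on WHITE (7,4): turn R to E, flip to black, move to (7,5). |black|=6 — new cell
Step 6: on WHITE (7,5): turn R to S, flip to black, move to (8,5). |black|=7 — new cell
No revisit within 6 steps.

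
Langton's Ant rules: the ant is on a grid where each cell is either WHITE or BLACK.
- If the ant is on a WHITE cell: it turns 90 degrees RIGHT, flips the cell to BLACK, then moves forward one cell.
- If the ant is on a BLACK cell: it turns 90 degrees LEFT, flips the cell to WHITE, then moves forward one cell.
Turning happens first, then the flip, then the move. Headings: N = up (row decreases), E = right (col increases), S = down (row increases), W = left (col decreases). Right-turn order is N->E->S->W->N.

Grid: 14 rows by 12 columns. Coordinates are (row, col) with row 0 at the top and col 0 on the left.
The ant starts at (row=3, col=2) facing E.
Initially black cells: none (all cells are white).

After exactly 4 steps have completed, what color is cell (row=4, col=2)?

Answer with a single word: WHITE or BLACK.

Step 1: on WHITE (3,2): turn R to S, flip to black, move to (4,2). |black|=1
Step 2: on WHITE (4,2): turn R to W, flip to black, move to (4,1). |black|=2
Step 3: on WHITE (4,1): turn R to N, flip to black, move to (3,1). |black|=3
Step 4: on WHITE (3,1): turn R to E, flip to black, move to (3,2). |black|=4

Answer: BLACK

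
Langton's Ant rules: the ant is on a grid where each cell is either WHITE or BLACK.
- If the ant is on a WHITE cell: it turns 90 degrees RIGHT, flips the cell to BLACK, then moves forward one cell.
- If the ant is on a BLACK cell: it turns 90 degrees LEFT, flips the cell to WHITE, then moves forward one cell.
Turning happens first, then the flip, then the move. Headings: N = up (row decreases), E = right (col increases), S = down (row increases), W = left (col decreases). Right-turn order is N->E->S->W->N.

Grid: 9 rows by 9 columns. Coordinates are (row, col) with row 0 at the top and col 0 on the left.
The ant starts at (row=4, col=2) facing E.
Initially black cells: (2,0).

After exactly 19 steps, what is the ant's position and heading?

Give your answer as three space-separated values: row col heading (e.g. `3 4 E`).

Step 1: on WHITE (4,2): turn R to S, flip to black, move to (5,2). |black|=2
Step 2: on WHITE (5,2): turn R to W, flip to black, move to (5,1). |black|=3
Step 3: on WHITE (5,1): turn R to N, flip to black, move to (4,1). |black|=4
Step 4: on WHITE (4,1): turn R to E, flip to black, move to (4,2). |black|=5
Step 5: on BLACK (4,2): turn L to N, flip to white, move to (3,2). |black|=4
Step 6: on WHITE (3,2): turn R to E, flip to black, move to (3,3). |black|=5
Step 7: on WHITE (3,3): turn R to S, flip to black, move to (4,3). |black|=6
Step 8: on WHITE (4,3): turn R to W, flip to black, move to (4,2). |black|=7
Step 9: on WHITE (4,2): turn R to N, flip to black, move to (3,2). |black|=8
Step 10: on BLACK (3,2): turn L to W, flip to white, move to (3,1). |black|=7
Step 11: on WHITE (3,1): turn R to N, flip to black, move to (2,1). |black|=8
Step 12: on WHITE (2,1): turn R to E, flip to black, move to (2,2). |black|=9
Step 13: on WHITE (2,2): turn R to S, flip to black, move to (3,2). |black|=10
Step 14: on WHITE (3,2): turn R to W, flip to black, move to (3,1). |black|=11
Step 15: on BLACK (3,1): turn L to S, flip to white, move to (4,1). |black|=10
Step 16: on BLACK (4,1): turn L to E, flip to white, move to (4,2). |black|=9
Step 17: on BLACK (4,2): turn L to N, flip to white, move to (3,2). |black|=8
Step 18: on BLACK (3,2): turn L to W, flip to white, move to (3,1). |black|=7
Step 19: on WHITE (3,1): turn R to N, flip to black, move to (2,1). |black|=8

Answer: 2 1 N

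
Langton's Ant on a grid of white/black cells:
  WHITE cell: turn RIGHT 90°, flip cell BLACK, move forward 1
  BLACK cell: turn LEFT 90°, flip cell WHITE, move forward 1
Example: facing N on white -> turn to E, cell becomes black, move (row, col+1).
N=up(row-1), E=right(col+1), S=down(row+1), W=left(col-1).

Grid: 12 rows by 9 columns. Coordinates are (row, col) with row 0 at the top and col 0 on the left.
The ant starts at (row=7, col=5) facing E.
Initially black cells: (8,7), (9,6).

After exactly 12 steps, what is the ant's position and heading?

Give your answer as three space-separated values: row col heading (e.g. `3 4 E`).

Answer: 5 5 E

Derivation:
Step 1: on WHITE (7,5): turn R to S, flip to black, move to (8,5). |black|=3
Step 2: on WHITE (8,5): turn R to W, flip to black, move to (8,4). |black|=4
Step 3: on WHITE (8,4): turn R to N, flip to black, move to (7,4). |black|=5
Step 4: on WHITE (7,4): turn R to E, flip to black, move to (7,5). |black|=6
Step 5: on BLACK (7,5): turn L to N, flip to white, move to (6,5). |black|=5
Step 6: on WHITE (6,5): turn R to E, flip to black, move to (6,6). |black|=6
Step 7: on WHITE (6,6): turn R to S, flip to black, move to (7,6). |black|=7
Step 8: on WHITE (7,6): turn R to W, flip to black, move to (7,5). |black|=8
Step 9: on WHITE (7,5): turn R to N, flip to black, move to (6,5). |black|=9
Step 10: on BLACK (6,5): turn L to W, flip to white, move to (6,4). |black|=8
Step 11: on WHITE (6,4): turn R to N, flip to black, move to (5,4). |black|=9
Step 12: on WHITE (5,4): turn R to E, flip to black, move to (5,5). |black|=10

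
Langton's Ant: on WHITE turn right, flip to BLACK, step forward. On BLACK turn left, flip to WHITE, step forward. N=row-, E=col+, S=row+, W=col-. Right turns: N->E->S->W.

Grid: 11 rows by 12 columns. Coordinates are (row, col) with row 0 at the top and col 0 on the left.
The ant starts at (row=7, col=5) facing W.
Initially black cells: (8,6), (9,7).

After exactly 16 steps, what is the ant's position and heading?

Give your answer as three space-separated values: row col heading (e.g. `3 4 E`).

Answer: 9 3 W

Derivation:
Step 1: on WHITE (7,5): turn R to N, flip to black, move to (6,5). |black|=3
Step 2: on WHITE (6,5): turn R to E, flip to black, move to (6,6). |black|=4
Step 3: on WHITE (6,6): turn R to S, flip to black, move to (7,6). |black|=5
Step 4: on WHITE (7,6): turn R to W, flip to black, move to (7,5). |black|=6
Step 5: on BLACK (7,5): turn L to S, flip to white, move to (8,5). |black|=5
Step 6: on WHITE (8,5): turn R to W, flip to black, move to (8,4). |black|=6
Step 7: on WHITE (8,4): turn R to N, flip to black, move to (7,4). |black|=7
Step 8: on WHITE (7,4): turn R to E, flip to black, move to (7,5). |black|=8
Step 9: on WHITE (7,5): turn R to S, flip to black, move to (8,5). |black|=9
Step 10: on BLACK (8,5): turn L to E, flip to white, move to (8,6). |black|=8
Step 11: on BLACK (8,6): turn L to N, flip to white, move to (7,6). |black|=7
Step 12: on BLACK (7,6): turn L to W, flip to white, move to (7,5). |black|=6
Step 13: on BLACK (7,5): turn L to S, flip to white, move to (8,5). |black|=5
Step 14: on WHITE (8,5): turn R to W, flip to black, move to (8,4). |black|=6
Step 15: on BLACK (8,4): turn L to S, flip to white, move to (9,4). |black|=5
Step 16: on WHITE (9,4): turn R to W, flip to black, move to (9,3). |black|=6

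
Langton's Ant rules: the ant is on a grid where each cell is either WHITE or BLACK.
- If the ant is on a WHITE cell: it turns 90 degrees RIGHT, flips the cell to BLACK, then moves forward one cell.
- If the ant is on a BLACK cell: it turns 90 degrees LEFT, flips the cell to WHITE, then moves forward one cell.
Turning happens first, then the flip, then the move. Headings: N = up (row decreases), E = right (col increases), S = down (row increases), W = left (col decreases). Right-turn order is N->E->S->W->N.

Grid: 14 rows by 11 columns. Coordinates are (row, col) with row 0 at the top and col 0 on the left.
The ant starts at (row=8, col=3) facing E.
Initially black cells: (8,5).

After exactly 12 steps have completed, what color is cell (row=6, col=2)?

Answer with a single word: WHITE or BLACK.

Step 1: on WHITE (8,3): turn R to S, flip to black, move to (9,3). |black|=2
Step 2: on WHITE (9,3): turn R to W, flip to black, move to (9,2). |black|=3
Step 3: on WHITE (9,2): turn R to N, flip to black, move to (8,2). |black|=4
Step 4: on WHITE (8,2): turn R to E, flip to black, move to (8,3). |black|=5
Step 5: on BLACK (8,3): turn L to N, flip to white, move to (7,3). |black|=4
Step 6: on WHITE (7,3): turn R to E, flip to black, move to (7,4). |black|=5
Step 7: on WHITE (7,4): turn R to S, flip to black, move to (8,4). |black|=6
Step 8: on WHITE (8,4): turn R to W, flip to black, move to (8,3). |black|=7
Step 9: on WHITE (8,3): turn R to N, flip to black, move to (7,3). |black|=8
Step 10: on BLACK (7,3): turn L to W, flip to white, move to (7,2). |black|=7
Step 11: on WHITE (7,2): turn R to N, flip to black, move to (6,2). |black|=8
Step 12: on WHITE (6,2): turn R to E, flip to black, move to (6,3). |black|=9

Answer: BLACK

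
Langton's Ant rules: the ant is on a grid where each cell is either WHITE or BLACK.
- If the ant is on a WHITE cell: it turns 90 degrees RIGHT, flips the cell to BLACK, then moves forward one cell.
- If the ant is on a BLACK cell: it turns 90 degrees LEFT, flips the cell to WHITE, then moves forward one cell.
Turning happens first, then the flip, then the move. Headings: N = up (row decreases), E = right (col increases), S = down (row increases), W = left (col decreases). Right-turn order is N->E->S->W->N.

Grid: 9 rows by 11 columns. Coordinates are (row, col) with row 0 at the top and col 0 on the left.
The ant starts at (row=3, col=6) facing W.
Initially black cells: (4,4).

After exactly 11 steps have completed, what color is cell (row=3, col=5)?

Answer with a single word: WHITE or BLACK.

Step 1: on WHITE (3,6): turn R to N, flip to black, move to (2,6). |black|=2
Step 2: on WHITE (2,6): turn R to E, flip to black, move to (2,7). |black|=3
Step 3: on WHITE (2,7): turn R to S, flip to black, move to (3,7). |black|=4
Step 4: on WHITE (3,7): turn R to W, flip to black, move to (3,6). |black|=5
Step 5: on BLACK (3,6): turn L to S, flip to white, move to (4,6). |black|=4
Step 6: on WHITE (4,6): turn R to W, flip to black, move to (4,5). |black|=5
Step 7: on WHITE (4,5): turn R to N, flip to black, move to (3,5). |black|=6
Step 8: on WHITE (3,5): turn R to E, flip to black, move to (3,6). |black|=7
Step 9: on WHITE (3,6): turn R to S, flip to black, move to (4,6). |black|=8
Step 10: on BLACK (4,6): turn L to E, flip to white, move to (4,7). |black|=7
Step 11: on WHITE (4,7): turn R to S, flip to black, move to (5,7). |black|=8

Answer: BLACK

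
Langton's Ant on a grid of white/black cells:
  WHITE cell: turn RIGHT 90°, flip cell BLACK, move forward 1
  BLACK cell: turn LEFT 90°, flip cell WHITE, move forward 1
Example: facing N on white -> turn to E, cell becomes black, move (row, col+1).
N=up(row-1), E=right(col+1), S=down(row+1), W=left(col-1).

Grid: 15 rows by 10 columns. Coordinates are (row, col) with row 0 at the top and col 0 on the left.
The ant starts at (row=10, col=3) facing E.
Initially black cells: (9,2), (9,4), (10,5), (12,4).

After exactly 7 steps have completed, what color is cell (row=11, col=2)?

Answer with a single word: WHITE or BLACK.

Step 1: on WHITE (10,3): turn R to S, flip to black, move to (11,3). |black|=5
Step 2: on WHITE (11,3): turn R to W, flip to black, move to (11,2). |black|=6
Step 3: on WHITE (11,2): turn R to N, flip to black, move to (10,2). |black|=7
Step 4: on WHITE (10,2): turn R to E, flip to black, move to (10,3). |black|=8
Step 5: on BLACK (10,3): turn L to N, flip to white, move to (9,3). |black|=7
Step 6: on WHITE (9,3): turn R to E, flip to black, move to (9,4). |black|=8
Step 7: on BLACK (9,4): turn L to N, flip to white, move to (8,4). |black|=7

Answer: BLACK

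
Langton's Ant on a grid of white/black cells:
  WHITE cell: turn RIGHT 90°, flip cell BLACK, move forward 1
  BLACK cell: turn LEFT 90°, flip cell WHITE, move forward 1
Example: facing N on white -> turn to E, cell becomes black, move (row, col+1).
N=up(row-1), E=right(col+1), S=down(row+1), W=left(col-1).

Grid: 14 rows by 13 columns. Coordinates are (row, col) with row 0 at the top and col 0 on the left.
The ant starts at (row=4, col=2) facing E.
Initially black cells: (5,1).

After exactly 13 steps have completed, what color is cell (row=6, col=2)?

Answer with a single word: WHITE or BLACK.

Step 1: on WHITE (4,2): turn R to S, flip to black, move to (5,2). |black|=2
Step 2: on WHITE (5,2): turn R to W, flip to black, move to (5,1). |black|=3
Step 3: on BLACK (5,1): turn L to S, flip to white, move to (6,1). |black|=2
Step 4: on WHITE (6,1): turn R to W, flip to black, move to (6,0). |black|=3
Step 5: on WHITE (6,0): turn R to N, flip to black, move to (5,0). |black|=4
Step 6: on WHITE (5,0): turn R to E, flip to black, move to (5,1). |black|=5
Step 7: on WHITE (5,1): turn R to S, flip to black, move to (6,1). |black|=6
Step 8: on BLACK (6,1): turn L to E, flip to white, move to (6,2). |black|=5
Step 9: on WHITE (6,2): turn R to S, flip to black, move to (7,2). |black|=6
Step 10: on WHITE (7,2): turn R to W, flip to black, move to (7,1). |black|=7
Step 11: on WHITE (7,1): turn R to N, flip to black, move to (6,1). |black|=8
Step 12: on WHITE (6,1): turn R to E, flip to black, move to (6,2). |black|=9
Step 13: on BLACK (6,2): turn L to N, flip to white, move to (5,2). |black|=8

Answer: WHITE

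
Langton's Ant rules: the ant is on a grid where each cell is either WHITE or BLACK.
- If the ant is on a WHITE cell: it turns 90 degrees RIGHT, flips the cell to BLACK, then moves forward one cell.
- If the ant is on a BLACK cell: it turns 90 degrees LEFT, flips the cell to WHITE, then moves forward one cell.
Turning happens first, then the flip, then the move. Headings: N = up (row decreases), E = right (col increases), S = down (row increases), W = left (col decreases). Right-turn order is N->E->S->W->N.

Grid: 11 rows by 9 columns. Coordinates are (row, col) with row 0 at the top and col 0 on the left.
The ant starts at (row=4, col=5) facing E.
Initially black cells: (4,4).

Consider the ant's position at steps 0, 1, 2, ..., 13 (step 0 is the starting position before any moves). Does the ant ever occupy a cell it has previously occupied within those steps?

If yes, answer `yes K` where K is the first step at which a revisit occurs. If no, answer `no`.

Answer: yes 7

Derivation:
Step 1: on WHITE (4,5): turn R to S, flip to black, move to (5,5). |black|=2 — new cell
Step 2: on WHITE (5,5): turn R to W, flip to black, move to (5,4). |black|=3 — new cell
Step 3: on WHITE (5,4): turn R to N, flip to black, move to (4,4). |black|=4 — new cell
Step 4: on BLACK (4,4): turn L to W, flip to white, move to (4,3). |black|=3 — new cell
Step 5: on WHITE (4,3): turn R to N, flip to black, move to (3,3). |black|=4 — new cell
Step 6: on WHITE (3,3): turn R to E, flip to black, move to (3,4). |black|=5 — new cell
Step 7: on WHITE (3,4): turn R to S, flip to black, move to (4,4). |black|=6 — REVISIT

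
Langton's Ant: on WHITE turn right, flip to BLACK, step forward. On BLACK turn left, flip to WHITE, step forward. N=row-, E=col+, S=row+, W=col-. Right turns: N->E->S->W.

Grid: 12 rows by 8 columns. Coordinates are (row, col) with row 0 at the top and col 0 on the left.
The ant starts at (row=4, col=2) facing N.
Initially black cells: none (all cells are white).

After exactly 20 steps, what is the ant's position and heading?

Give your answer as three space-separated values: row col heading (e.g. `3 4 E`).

Step 1: on WHITE (4,2): turn R to E, flip to black, move to (4,3). |black|=1
Step 2: on WHITE (4,3): turn R to S, flip to black, move to (5,3). |black|=2
Step 3: on WHITE (5,3): turn R to W, flip to black, move to (5,2). |black|=3
Step 4: on WHITE (5,2): turn R to N, flip to black, move to (4,2). |black|=4
Step 5: on BLACK (4,2): turn L to W, flip to white, move to (4,1). |black|=3
Step 6: on WHITE (4,1): turn R to N, flip to black, move to (3,1). |black|=4
Step 7: on WHITE (3,1): turn R to E, flip to black, move to (3,2). |black|=5
Step 8: on WHITE (3,2): turn R to S, flip to black, move to (4,2). |black|=6
Step 9: on WHITE (4,2): turn R to W, flip to black, move to (4,1). |black|=7
Step 10: on BLACK (4,1): turn L to S, flip to white, move to (5,1). |black|=6
Step 11: on WHITE (5,1): turn R to W, flip to black, move to (5,0). |black|=7
Step 12: on WHITE (5,0): turn R to N, flip to black, move to (4,0). |black|=8
Step 13: on WHITE (4,0): turn R to E, flip to black, move to (4,1). |black|=9
Step 14: on WHITE (4,1): turn R to S, flip to black, move to (5,1). |black|=10
Step 15: on BLACK (5,1): turn L to E, flip to white, move to (5,2). |black|=9
Step 16: on BLACK (5,2): turn L to N, flip to white, move to (4,2). |black|=8
Step 17: on BLACK (4,2): turn L to W, flip to white, move to (4,1). |black|=7
Step 18: on BLACK (4,1): turn L to S, flip to white, move to (5,1). |black|=6
Step 19: on WHITE (5,1): turn R to W, flip to black, move to (5,0). |black|=7
Step 20: on BLACK (5,0): turn L to S, flip to white, move to (6,0). |black|=6

Answer: 6 0 S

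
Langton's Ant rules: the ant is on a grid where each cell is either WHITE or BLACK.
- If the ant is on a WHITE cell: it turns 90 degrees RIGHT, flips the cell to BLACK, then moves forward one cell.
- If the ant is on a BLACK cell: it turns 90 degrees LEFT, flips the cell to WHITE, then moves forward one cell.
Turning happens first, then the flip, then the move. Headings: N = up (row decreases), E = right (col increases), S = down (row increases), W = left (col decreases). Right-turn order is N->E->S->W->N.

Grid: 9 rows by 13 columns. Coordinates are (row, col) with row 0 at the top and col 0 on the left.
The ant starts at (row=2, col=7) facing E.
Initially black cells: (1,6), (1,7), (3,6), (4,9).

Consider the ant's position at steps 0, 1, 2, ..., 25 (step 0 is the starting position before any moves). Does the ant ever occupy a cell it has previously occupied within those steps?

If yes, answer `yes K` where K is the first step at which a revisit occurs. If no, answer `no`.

Answer: yes 6

Derivation:
Step 1: on WHITE (2,7): turn R to S, flip to black, move to (3,7). |black|=5 — new cell
Step 2: on WHITE (3,7): turn R to W, flip to black, move to (3,6). |black|=6 — new cell
Step 3: on BLACK (3,6): turn L to S, flip to white, move to (4,6). |black|=5 — new cell
Step 4: on WHITE (4,6): turn R to W, flip to black, move to (4,5). |black|=6 — new cell
Step 5: on WHITE (4,5): turn R to N, flip to black, move to (3,5). |black|=7 — new cell
Step 6: on WHITE (3,5): turn R to E, flip to black, move to (3,6). |black|=8 — REVISIT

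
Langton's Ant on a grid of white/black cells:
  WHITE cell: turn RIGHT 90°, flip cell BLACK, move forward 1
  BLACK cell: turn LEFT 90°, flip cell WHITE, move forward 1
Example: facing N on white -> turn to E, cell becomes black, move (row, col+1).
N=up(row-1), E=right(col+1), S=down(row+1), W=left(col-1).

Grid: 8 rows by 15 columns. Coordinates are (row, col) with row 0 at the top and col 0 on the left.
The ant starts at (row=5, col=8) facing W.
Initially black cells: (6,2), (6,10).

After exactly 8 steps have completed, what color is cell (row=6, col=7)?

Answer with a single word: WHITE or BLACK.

Answer: BLACK

Derivation:
Step 1: on WHITE (5,8): turn R to N, flip to black, move to (4,8). |black|=3
Step 2: on WHITE (4,8): turn R to E, flip to black, move to (4,9). |black|=4
Step 3: on WHITE (4,9): turn R to S, flip to black, move to (5,9). |black|=5
Step 4: on WHITE (5,9): turn R to W, flip to black, move to (5,8). |black|=6
Step 5: on BLACK (5,8): turn L to S, flip to white, move to (6,8). |black|=5
Step 6: on WHITE (6,8): turn R to W, flip to black, move to (6,7). |black|=6
Step 7: on WHITE (6,7): turn R to N, flip to black, move to (5,7). |black|=7
Step 8: on WHITE (5,7): turn R to E, flip to black, move to (5,8). |black|=8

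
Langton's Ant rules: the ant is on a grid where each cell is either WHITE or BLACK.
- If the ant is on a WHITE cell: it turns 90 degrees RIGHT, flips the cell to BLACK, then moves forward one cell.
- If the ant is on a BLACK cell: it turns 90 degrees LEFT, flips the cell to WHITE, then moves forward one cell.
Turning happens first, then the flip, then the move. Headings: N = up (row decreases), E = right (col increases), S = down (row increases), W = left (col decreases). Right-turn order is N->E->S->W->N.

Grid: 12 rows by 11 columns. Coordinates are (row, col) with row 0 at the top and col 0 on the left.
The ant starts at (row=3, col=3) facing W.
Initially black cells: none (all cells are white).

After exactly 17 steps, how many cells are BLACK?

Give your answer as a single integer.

Step 1: on WHITE (3,3): turn R to N, flip to black, move to (2,3). |black|=1
Step 2: on WHITE (2,3): turn R to E, flip to black, move to (2,4). |black|=2
Step 3: on WHITE (2,4): turn R to S, flip to black, move to (3,4). |black|=3
Step 4: on WHITE (3,4): turn R to W, flip to black, move to (3,3). |black|=4
Step 5: on BLACK (3,3): turn L to S, flip to white, move to (4,3). |black|=3
Step 6: on WHITE (4,3): turn R to W, flip to black, move to (4,2). |black|=4
Step 7: on WHITE (4,2): turn R to N, flip to black, move to (3,2). |black|=5
Step 8: on WHITE (3,2): turn R to E, flip to black, move to (3,3). |black|=6
Step 9: on WHITE (3,3): turn R to S, flip to black, move to (4,3). |black|=7
Step 10: on BLACK (4,3): turn L to E, flip to white, move to (4,4). |black|=6
Step 11: on WHITE (4,4): turn R to S, flip to black, move to (5,4). |black|=7
Step 12: on WHITE (5,4): turn R to W, flip to black, move to (5,3). |black|=8
Step 13: on WHITE (5,3): turn R to N, flip to black, move to (4,3). |black|=9
Step 14: on WHITE (4,3): turn R to E, flip to black, move to (4,4). |black|=10
Step 15: on BLACK (4,4): turn L to N, flip to white, move to (3,4). |black|=9
Step 16: on BLACK (3,4): turn L to W, flip to white, move to (3,3). |black|=8
Step 17: on BLACK (3,3): turn L to S, flip to white, move to (4,3). |black|=7

Answer: 7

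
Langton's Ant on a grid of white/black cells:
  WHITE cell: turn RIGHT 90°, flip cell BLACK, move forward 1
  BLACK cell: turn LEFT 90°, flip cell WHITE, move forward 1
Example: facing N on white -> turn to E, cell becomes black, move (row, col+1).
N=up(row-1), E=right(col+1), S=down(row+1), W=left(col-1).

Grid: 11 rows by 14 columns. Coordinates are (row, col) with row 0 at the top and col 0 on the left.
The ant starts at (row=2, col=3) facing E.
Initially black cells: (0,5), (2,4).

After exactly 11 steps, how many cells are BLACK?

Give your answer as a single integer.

Step 1: on WHITE (2,3): turn R to S, flip to black, move to (3,3). |black|=3
Step 2: on WHITE (3,3): turn R to W, flip to black, move to (3,2). |black|=4
Step 3: on WHITE (3,2): turn R to N, flip to black, move to (2,2). |black|=5
Step 4: on WHITE (2,2): turn R to E, flip to black, move to (2,3). |black|=6
Step 5: on BLACK (2,3): turn L to N, flip to white, move to (1,3). |black|=5
Step 6: on WHITE (1,3): turn R to E, flip to black, move to (1,4). |black|=6
Step 7: on WHITE (1,4): turn R to S, flip to black, move to (2,4). |black|=7
Step 8: on BLACK (2,4): turn L to E, flip to white, move to (2,5). |black|=6
Step 9: on WHITE (2,5): turn R to S, flip to black, move to (3,5). |black|=7
Step 10: on WHITE (3,5): turn R to W, flip to black, move to (3,4). |black|=8
Step 11: on WHITE (3,4): turn R to N, flip to black, move to (2,4). |black|=9

Answer: 9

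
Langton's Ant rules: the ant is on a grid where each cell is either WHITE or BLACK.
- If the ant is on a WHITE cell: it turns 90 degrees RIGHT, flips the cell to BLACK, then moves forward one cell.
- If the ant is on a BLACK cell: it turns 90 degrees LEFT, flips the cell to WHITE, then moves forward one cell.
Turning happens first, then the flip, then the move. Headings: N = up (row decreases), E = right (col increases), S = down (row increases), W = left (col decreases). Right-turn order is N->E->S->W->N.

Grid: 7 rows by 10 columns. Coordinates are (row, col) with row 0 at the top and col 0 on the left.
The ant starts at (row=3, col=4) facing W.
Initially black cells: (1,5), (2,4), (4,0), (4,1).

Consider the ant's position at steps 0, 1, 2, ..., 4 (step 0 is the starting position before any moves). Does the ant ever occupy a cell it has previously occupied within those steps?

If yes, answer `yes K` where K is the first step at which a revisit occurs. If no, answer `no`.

Step 1: on WHITE (3,4): turn R to N, flip to black, move to (2,4). |black|=5 — new cell
Step 2: on BLACK (2,4): turn L to W, flip to white, move to (2,3). |black|=4 — new cell
Step 3: on WHITE (2,3): turn R to N, flip to black, move to (1,3). |black|=5 — new cell
Step 4: on WHITE (1,3): turn R to E, flip to black, move to (1,4). |black|=6 — new cell
No revisit within 4 steps.

Answer: no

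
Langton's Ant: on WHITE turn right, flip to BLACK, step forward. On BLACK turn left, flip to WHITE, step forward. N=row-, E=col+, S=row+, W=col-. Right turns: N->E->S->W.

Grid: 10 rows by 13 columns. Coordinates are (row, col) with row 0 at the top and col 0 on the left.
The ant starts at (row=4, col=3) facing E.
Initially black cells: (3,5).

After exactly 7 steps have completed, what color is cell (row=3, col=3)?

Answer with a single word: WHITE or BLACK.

Answer: BLACK

Derivation:
Step 1: on WHITE (4,3): turn R to S, flip to black, move to (5,3). |black|=2
Step 2: on WHITE (5,3): turn R to W, flip to black, move to (5,2). |black|=3
Step 3: on WHITE (5,2): turn R to N, flip to black, move to (4,2). |black|=4
Step 4: on WHITE (4,2): turn R to E, flip to black, move to (4,3). |black|=5
Step 5: on BLACK (4,3): turn L to N, flip to white, move to (3,3). |black|=4
Step 6: on WHITE (3,3): turn R to E, flip to black, move to (3,4). |black|=5
Step 7: on WHITE (3,4): turn R to S, flip to black, move to (4,4). |black|=6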